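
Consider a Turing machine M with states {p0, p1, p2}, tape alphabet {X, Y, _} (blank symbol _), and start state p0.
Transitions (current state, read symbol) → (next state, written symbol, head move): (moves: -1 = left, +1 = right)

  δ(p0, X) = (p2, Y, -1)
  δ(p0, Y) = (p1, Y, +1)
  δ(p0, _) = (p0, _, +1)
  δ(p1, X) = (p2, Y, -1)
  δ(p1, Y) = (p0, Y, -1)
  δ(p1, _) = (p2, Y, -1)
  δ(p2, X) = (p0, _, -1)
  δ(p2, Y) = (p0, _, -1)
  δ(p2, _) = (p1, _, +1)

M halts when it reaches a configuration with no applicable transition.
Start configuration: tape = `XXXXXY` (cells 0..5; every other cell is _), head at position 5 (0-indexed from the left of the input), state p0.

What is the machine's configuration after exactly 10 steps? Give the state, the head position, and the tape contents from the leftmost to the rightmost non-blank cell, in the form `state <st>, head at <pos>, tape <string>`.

state=p0 head=5 tape=_XXXXX[Y]_   (p0,Y)→(p1,Y,+1)
state=p1 head=6 tape=_XXXXXY[_]   (p1,_)→(p2,Y,-1)
state=p2 head=5 tape=_XXXXX[Y]Y   (p2,Y)→(p0,_,-1)
state=p0 head=4 tape=_XXXX[X]_Y   (p0,X)→(p2,Y,-1)
state=p2 head=3 tape=_XXX[X]Y_Y   (p2,X)→(p0,_,-1)
state=p0 head=2 tape=_XX[X]_Y_Y   (p0,X)→(p2,Y,-1)
state=p2 head=1 tape=_X[X]Y_Y_Y   (p2,X)→(p0,_,-1)
state=p0 head=0 tape=_[X]_Y_Y_Y   (p0,X)→(p2,Y,-1)
state=p2 head=-1 tape=[_]Y_Y_Y_Y   (p2,_)→(p1,_,+1)
state=p1 head=0 tape=_[Y]_Y_Y_Y   (p1,Y)→(p0,Y,-1)
state=p0 head=-1 tape=[_]Y_Y_Y_Y
After 10 steps: state p0, head at -1, tape Y_Y_Y_Y.

state p0, head at -1, tape Y_Y_Y_Y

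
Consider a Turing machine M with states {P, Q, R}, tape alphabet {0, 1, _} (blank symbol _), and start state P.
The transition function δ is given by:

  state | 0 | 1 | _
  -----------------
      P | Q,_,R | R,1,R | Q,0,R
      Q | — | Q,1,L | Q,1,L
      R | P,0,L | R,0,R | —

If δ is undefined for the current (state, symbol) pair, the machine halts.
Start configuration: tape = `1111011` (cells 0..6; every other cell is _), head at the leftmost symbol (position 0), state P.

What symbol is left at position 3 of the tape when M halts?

_

P | [1]111011   read 1 → write 1, move R, go to R
R | 1[1]11011   read 1 → write 0, move R, go to R
R | 10[1]1011   read 1 → write 0, move R, go to R
R | 100[1]011   read 1 → write 0, move R, go to R
R | 1000[0]11   read 0 → write 0, move L, go to P
P | 100[0]011   read 0 → write _, move R, go to Q
Q | 100_[0]11
Cell 3 holds _ when M halts.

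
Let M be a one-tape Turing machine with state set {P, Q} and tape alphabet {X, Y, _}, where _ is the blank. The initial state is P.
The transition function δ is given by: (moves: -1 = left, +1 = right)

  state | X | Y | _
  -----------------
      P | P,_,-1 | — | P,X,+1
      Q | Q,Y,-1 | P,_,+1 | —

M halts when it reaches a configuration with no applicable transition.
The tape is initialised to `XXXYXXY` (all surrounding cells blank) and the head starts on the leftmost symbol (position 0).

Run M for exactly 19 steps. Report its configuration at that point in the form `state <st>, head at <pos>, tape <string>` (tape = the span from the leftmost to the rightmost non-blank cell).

P | ___[X]XXYXXY   read X → write _, move -1, go to P
P | __[_]_XXYXXY   read _ → write X, move +1, go to P
P | __X[_]XXYXXY   read _ → write X, move +1, go to P
P | __XX[X]XYXXY   read X → write _, move -1, go to P
P | __X[X]_XYXXY   read X → write _, move -1, go to P
P | __[X]__XYXXY   read X → write _, move -1, go to P
P | _[_]___XYXXY   read _ → write X, move +1, go to P
P | _X[_]__XYXXY   read _ → write X, move +1, go to P
P | _XX[_]_XYXXY   read _ → write X, move +1, go to P
P | _XXX[_]XYXXY   read _ → write X, move +1, go to P
P | _XXXX[X]YXXY   read X → write _, move -1, go to P
P | _XXX[X]_YXXY   read X → write _, move -1, go to P
P | _XX[X]__YXXY   read X → write _, move -1, go to P
P | _X[X]___YXXY   read X → write _, move -1, go to P
P | _[X]____YXXY   read X → write _, move -1, go to P
P | [_]_____YXXY   read _ → write X, move +1, go to P
P | X[_]____YXXY   read _ → write X, move +1, go to P
P | XX[_]___YXXY   read _ → write X, move +1, go to P
P | XXX[_]__YXXY   read _ → write X, move +1, go to P
P | XXXX[_]_YXXY
After 19 steps: state P, head at 1, tape XXXX__YXXY.

state P, head at 1, tape XXXX__YXXY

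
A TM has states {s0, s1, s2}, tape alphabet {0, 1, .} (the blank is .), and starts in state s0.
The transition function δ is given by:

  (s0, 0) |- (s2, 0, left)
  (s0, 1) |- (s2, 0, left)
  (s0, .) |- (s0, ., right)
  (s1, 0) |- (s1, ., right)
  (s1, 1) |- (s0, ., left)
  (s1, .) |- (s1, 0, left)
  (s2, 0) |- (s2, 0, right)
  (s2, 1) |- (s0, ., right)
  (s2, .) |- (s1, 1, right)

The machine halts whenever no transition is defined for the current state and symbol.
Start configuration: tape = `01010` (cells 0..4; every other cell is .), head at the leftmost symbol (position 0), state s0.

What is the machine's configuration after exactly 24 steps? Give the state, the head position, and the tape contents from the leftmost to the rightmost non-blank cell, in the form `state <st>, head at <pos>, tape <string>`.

state s1, head at 6, tape 1.1.1

state=s0 head=0 tape=.[0]1010..   (s0,0)→(s2,0,left)
state=s2 head=-1 tape=[.]01010..   (s2,.)→(s1,1,right)
state=s1 head=0 tape=1[0]1010..   (s1,0)→(s1,.,right)
state=s1 head=1 tape=1.[1]010..   (s1,1)→(s0,.,left)
state=s0 head=0 tape=1[.].010..   (s0,.)→(s0,.,right)
state=s0 head=1 tape=1.[.]010..   (s0,.)→(s0,.,right)
state=s0 head=2 tape=1..[0]10..   (s0,0)→(s2,0,left)
state=s2 head=1 tape=1.[.]010..   (s2,.)→(s1,1,right)
state=s1 head=2 tape=1.1[0]10..   (s1,0)→(s1,.,right)
state=s1 head=3 tape=1.1.[1]0..   (s1,1)→(s0,.,left)
state=s0 head=2 tape=1.1[.].0..   (s0,.)→(s0,.,right)
state=s0 head=3 tape=1.1.[.]0..   (s0,.)→(s0,.,right)
state=s0 head=4 tape=1.1..[0]..   (s0,0)→(s2,0,left)
state=s2 head=3 tape=1.1.[.]0..   (s2,.)→(s1,1,right)
state=s1 head=4 tape=1.1.1[0]..   (s1,0)→(s1,.,right)
state=s1 head=5 tape=1.1.1.[.].   (s1,.)→(s1,0,left)
state=s1 head=4 tape=1.1.1[.]0.   (s1,.)→(s1,0,left)
state=s1 head=3 tape=1.1.[1]00.   (s1,1)→(s0,.,left)
state=s0 head=2 tape=1.1[.].00.   (s0,.)→(s0,.,right)
state=s0 head=3 tape=1.1.[.]00.   (s0,.)→(s0,.,right)
state=s0 head=4 tape=1.1..[0]0.   (s0,0)→(s2,0,left)
state=s2 head=3 tape=1.1.[.]00.   (s2,.)→(s1,1,right)
state=s1 head=4 tape=1.1.1[0]0.   (s1,0)→(s1,.,right)
state=s1 head=5 tape=1.1.1.[0].   (s1,0)→(s1,.,right)
state=s1 head=6 tape=1.1.1..[.]
After 24 steps: state s1, head at 6, tape 1.1.1.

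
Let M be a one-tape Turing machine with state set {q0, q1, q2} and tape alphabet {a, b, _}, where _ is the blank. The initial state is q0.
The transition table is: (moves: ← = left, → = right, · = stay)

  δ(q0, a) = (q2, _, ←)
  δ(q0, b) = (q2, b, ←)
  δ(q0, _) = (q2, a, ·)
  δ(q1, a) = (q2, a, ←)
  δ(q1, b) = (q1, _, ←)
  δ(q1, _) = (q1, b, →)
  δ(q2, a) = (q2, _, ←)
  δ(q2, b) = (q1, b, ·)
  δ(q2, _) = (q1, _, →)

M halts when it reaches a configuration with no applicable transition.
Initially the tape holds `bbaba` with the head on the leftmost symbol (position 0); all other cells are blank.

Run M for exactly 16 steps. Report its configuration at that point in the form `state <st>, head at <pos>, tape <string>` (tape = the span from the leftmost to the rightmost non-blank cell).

q0 | __[b]baba   read b → write b, move ←, go to q2
q2 | _[_]bbaba   read _ → write _, move →, go to q1
q1 | __[b]baba   read b → write _, move ←, go to q1
q1 | _[_]_baba   read _ → write b, move →, go to q1
q1 | _b[_]baba   read _ → write b, move →, go to q1
q1 | _bb[b]aba   read b → write _, move ←, go to q1
q1 | _b[b]_aba   read b → write _, move ←, go to q1
q1 | _[b]__aba   read b → write _, move ←, go to q1
q1 | [_]___aba   read _ → write b, move →, go to q1
q1 | b[_]__aba   read _ → write b, move →, go to q1
q1 | bb[_]_aba   read _ → write b, move →, go to q1
q1 | bbb[_]aba   read _ → write b, move →, go to q1
q1 | bbbb[a]ba   read a → write a, move ←, go to q2
q2 | bbb[b]aba   read b → write b, move ·, go to q1
q1 | bbb[b]aba   read b → write _, move ←, go to q1
q1 | bb[b]_aba   read b → write _, move ←, go to q1
q1 | b[b]__aba
After 16 steps: state q1, head at -1, tape bb__aba.

state q1, head at -1, tape bb__aba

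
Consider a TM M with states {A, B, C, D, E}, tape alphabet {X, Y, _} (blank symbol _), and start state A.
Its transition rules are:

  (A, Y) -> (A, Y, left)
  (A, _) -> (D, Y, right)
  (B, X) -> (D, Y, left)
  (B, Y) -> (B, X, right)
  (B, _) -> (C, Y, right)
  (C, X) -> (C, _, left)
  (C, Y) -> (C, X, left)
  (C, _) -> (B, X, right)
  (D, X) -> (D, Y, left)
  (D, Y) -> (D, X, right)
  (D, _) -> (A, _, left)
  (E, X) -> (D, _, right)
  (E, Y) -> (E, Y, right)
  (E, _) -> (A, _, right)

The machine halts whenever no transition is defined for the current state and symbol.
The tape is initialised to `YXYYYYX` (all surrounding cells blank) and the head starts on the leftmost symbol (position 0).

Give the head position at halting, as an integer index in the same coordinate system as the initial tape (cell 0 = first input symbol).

state=A head=0 tape=____[Y]XYYYYX   (A,Y)→(A,Y,left)
state=A head=-1 tape=___[_]YXYYYYX   (A,_)→(D,Y,right)
state=D head=0 tape=___Y[Y]XYYYYX   (D,Y)→(D,X,right)
state=D head=1 tape=___YX[X]YYYYX   (D,X)→(D,Y,left)
state=D head=0 tape=___Y[X]YYYYYX   (D,X)→(D,Y,left)
state=D head=-1 tape=___[Y]YYYYYYX   (D,Y)→(D,X,right)
state=D head=0 tape=___X[Y]YYYYYX   (D,Y)→(D,X,right)
state=D head=1 tape=___XX[Y]YYYYX   (D,Y)→(D,X,right)
state=D head=2 tape=___XXX[Y]YYYX   (D,Y)→(D,X,right)
state=D head=3 tape=___XXXX[Y]YYX   (D,Y)→(D,X,right)
state=D head=4 tape=___XXXXX[Y]YX   (D,Y)→(D,X,right)
state=D head=5 tape=___XXXXXX[Y]X   (D,Y)→(D,X,right)
state=D head=6 tape=___XXXXXXX[X]   (D,X)→(D,Y,left)
state=D head=5 tape=___XXXXXX[X]Y   (D,X)→(D,Y,left)
state=D head=4 tape=___XXXXX[X]YY   (D,X)→(D,Y,left)
state=D head=3 tape=___XXXX[X]YYY   (D,X)→(D,Y,left)
state=D head=2 tape=___XXX[X]YYYY   (D,X)→(D,Y,left)
state=D head=1 tape=___XX[X]YYYYY   (D,X)→(D,Y,left)
state=D head=0 tape=___X[X]YYYYYY   (D,X)→(D,Y,left)
state=D head=-1 tape=___[X]YYYYYYY   (D,X)→(D,Y,left)
state=D head=-2 tape=__[_]YYYYYYYY   (D,_)→(A,_,left)
state=A head=-3 tape=_[_]_YYYYYYYY   (A,_)→(D,Y,right)
state=D head=-2 tape=_Y[_]YYYYYYYY   (D,_)→(A,_,left)
state=A head=-3 tape=_[Y]_YYYYYYYY   (A,Y)→(A,Y,left)
state=A head=-4 tape=[_]Y_YYYYYYYY   (A,_)→(D,Y,right)
state=D head=-3 tape=Y[Y]_YYYYYYYY   (D,Y)→(D,X,right)
state=D head=-2 tape=YX[_]YYYYYYYY   (D,_)→(A,_,left)
state=A head=-3 tape=Y[X]_YYYYYYYY
At halt the head is at cell -3.

-3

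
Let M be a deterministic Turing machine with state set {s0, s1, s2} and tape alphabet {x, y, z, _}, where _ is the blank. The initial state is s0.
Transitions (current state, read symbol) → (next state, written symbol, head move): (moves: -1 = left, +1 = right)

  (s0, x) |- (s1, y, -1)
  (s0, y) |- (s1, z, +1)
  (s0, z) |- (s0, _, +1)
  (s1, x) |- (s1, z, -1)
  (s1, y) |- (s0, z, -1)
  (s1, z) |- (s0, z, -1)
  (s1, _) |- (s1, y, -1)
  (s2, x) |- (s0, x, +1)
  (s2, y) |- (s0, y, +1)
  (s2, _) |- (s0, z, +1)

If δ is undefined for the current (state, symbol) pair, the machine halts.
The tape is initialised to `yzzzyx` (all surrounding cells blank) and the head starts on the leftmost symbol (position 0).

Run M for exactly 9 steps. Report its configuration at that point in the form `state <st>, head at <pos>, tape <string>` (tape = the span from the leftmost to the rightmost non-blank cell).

state s0, head at 3, tape zz

state=s0 head=0 tape=[y]zzzyx   (s0,y)→(s1,z,+1)
state=s1 head=1 tape=z[z]zzyx   (s1,z)→(s0,z,-1)
state=s0 head=0 tape=[z]zzzyx   (s0,z)→(s0,_,+1)
state=s0 head=1 tape=_[z]zzyx   (s0,z)→(s0,_,+1)
state=s0 head=2 tape=__[z]zyx   (s0,z)→(s0,_,+1)
state=s0 head=3 tape=___[z]yx   (s0,z)→(s0,_,+1)
state=s0 head=4 tape=____[y]x   (s0,y)→(s1,z,+1)
state=s1 head=5 tape=____z[x]   (s1,x)→(s1,z,-1)
state=s1 head=4 tape=____[z]z   (s1,z)→(s0,z,-1)
state=s0 head=3 tape=___[_]zz
After 9 steps: state s0, head at 3, tape zz.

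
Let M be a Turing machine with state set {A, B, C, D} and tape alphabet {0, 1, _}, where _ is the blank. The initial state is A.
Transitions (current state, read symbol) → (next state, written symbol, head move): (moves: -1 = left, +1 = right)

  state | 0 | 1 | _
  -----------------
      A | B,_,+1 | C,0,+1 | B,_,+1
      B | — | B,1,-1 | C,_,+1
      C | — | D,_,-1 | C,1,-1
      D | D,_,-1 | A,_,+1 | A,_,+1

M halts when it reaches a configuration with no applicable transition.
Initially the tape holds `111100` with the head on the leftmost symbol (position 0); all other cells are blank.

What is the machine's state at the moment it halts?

B

state=A head=0 tape=_[1]11100   (A,1)→(C,0,+1)
state=C head=1 tape=_0[1]1100   (C,1)→(D,_,-1)
state=D head=0 tape=_[0]_1100   (D,0)→(D,_,-1)
state=D head=-1 tape=[_]__1100   (D,_)→(A,_,+1)
state=A head=0 tape=_[_]_1100   (A,_)→(B,_,+1)
state=B head=1 tape=__[_]1100   (B,_)→(C,_,+1)
state=C head=2 tape=___[1]100   (C,1)→(D,_,-1)
state=D head=1 tape=__[_]_100   (D,_)→(A,_,+1)
state=A head=2 tape=___[_]100   (A,_)→(B,_,+1)
state=B head=3 tape=____[1]00   (B,1)→(B,1,-1)
state=B head=2 tape=___[_]100   (B,_)→(C,_,+1)
state=C head=3 tape=____[1]00   (C,1)→(D,_,-1)
state=D head=2 tape=___[_]_00   (D,_)→(A,_,+1)
state=A head=3 tape=____[_]00   (A,_)→(B,_,+1)
state=B head=4 tape=_____[0]0
No transition is defined for (B, 0); M halts in state B.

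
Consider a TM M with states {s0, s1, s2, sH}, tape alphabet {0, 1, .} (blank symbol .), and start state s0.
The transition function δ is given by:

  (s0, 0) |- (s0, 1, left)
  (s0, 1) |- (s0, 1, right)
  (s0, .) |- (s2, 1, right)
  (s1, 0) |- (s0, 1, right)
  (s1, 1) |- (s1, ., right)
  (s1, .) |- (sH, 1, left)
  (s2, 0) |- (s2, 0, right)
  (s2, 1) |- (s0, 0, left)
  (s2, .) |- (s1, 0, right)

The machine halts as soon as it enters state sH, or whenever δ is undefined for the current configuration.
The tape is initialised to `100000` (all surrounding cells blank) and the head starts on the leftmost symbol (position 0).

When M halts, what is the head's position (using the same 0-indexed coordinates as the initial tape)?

7

s0 | [1]00000...   read 1 → write 1, move right, go to s0
s0 | 1[0]0000...   read 0 → write 1, move left, go to s0
s0 | [1]10000...   read 1 → write 1, move right, go to s0
s0 | 1[1]0000...   read 1 → write 1, move right, go to s0
s0 | 11[0]000...   read 0 → write 1, move left, go to s0
s0 | 1[1]1000...   read 1 → write 1, move right, go to s0
s0 | 11[1]000...   read 1 → write 1, move right, go to s0
s0 | 111[0]00...   read 0 → write 1, move left, go to s0
s0 | 11[1]100...   read 1 → write 1, move right, go to s0
s0 | 111[1]00...   read 1 → write 1, move right, go to s0
s0 | 1111[0]0...   read 0 → write 1, move left, go to s0
s0 | 111[1]10...   read 1 → write 1, move right, go to s0
s0 | 1111[1]0...   read 1 → write 1, move right, go to s0
s0 | 11111[0]...   read 0 → write 1, move left, go to s0
s0 | 1111[1]1...   read 1 → write 1, move right, go to s0
s0 | 11111[1]...   read 1 → write 1, move right, go to s0
s0 | 111111[.]..   read . → write 1, move right, go to s2
s2 | 1111111[.].   read . → write 0, move right, go to s1
s1 | 11111110[.]   read . → write 1, move left, go to sH
sH | 1111111[0]1
At halt the head is at cell 7.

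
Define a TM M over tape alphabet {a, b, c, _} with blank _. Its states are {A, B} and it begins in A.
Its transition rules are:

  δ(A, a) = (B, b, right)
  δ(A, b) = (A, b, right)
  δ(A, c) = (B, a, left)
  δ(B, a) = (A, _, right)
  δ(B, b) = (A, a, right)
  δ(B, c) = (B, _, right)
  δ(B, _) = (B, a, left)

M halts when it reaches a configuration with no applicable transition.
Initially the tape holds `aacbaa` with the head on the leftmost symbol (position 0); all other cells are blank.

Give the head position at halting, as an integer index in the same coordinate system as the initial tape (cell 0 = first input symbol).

6

state=A head=0 tape=[a]acbaa_   (A,a)→(B,b,right)
state=B head=1 tape=b[a]cbaa_   (B,a)→(A,_,right)
state=A head=2 tape=b_[c]baa_   (A,c)→(B,a,left)
state=B head=1 tape=b[_]abaa_   (B,_)→(B,a,left)
state=B head=0 tape=[b]aabaa_   (B,b)→(A,a,right)
state=A head=1 tape=a[a]abaa_   (A,a)→(B,b,right)
state=B head=2 tape=ab[a]baa_   (B,a)→(A,_,right)
state=A head=3 tape=ab_[b]aa_   (A,b)→(A,b,right)
state=A head=4 tape=ab_b[a]a_   (A,a)→(B,b,right)
state=B head=5 tape=ab_bb[a]_   (B,a)→(A,_,right)
state=A head=6 tape=ab_bb_[_]
At halt the head is at cell 6.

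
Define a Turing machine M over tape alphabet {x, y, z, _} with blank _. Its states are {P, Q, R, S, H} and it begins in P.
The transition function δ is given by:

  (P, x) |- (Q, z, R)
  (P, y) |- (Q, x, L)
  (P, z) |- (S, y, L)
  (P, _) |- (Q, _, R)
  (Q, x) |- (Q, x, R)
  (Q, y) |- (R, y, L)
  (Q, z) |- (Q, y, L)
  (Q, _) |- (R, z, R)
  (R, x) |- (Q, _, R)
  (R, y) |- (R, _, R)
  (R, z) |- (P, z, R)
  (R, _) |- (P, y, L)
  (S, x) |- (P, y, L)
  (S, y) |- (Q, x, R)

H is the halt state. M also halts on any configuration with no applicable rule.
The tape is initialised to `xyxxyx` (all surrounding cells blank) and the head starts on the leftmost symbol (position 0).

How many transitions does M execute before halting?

P | _[x]yxxyx   read x → write z, move R, go to Q
Q | _z[y]xxyx   read y → write y, move L, go to R
R | _[z]yxxyx   read z → write z, move R, go to P
P | _z[y]xxyx   read y → write x, move L, go to Q
Q | _[z]xxxyx   read z → write y, move L, go to Q
Q | [_]yxxxyx   read _ → write z, move R, go to R
R | z[y]xxxyx   read y → write _, move R, go to R
R | z_[x]xxyx   read x → write _, move R, go to Q
Q | z__[x]xyx   read x → write x, move R, go to Q
Q | z__x[x]yx   read x → write x, move R, go to Q
Q | z__xx[y]x   read y → write y, move L, go to R
R | z__x[x]yx   read x → write _, move R, go to Q
Q | z__x_[y]x   read y → write y, move L, go to R
R | z__x[_]yx   read _ → write y, move L, go to P
P | z__[x]yyx   read x → write z, move R, go to Q
Q | z__z[y]yx   read y → write y, move L, go to R
R | z__[z]yyx   read z → write z, move R, go to P
P | z__z[y]yx   read y → write x, move L, go to Q
Q | z__[z]xyx   read z → write y, move L, go to Q
Q | z_[_]yxyx   read _ → write z, move R, go to R
R | z_z[y]xyx   read y → write _, move R, go to R
R | z_z_[x]yx   read x → write _, move R, go to Q
Q | z_z__[y]x   read y → write y, move L, go to R
R | z_z_[_]yx   read _ → write y, move L, go to P
P | z_z[_]yyx   read _ → write _, move R, go to Q
Q | z_z_[y]yx   read y → write y, move L, go to R
R | z_z[_]yyx   read _ → write y, move L, go to P
P | z_[z]yyyx   read z → write y, move L, go to S
S | z[_]yyyyx
M halts after 28 transitions.

28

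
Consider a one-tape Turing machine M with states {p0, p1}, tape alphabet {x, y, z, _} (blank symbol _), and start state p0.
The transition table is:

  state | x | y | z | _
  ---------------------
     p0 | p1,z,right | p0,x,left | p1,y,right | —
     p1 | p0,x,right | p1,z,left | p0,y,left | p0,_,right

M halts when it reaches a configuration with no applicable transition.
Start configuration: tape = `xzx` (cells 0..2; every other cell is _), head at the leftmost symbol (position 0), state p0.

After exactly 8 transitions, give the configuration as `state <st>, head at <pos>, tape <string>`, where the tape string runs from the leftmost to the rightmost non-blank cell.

state p0, head at 0, tape yyx

state=p0 head=0 tape=_[x]zx   (p0,x)→(p1,z,right)
state=p1 head=1 tape=_z[z]x   (p1,z)→(p0,y,left)
state=p0 head=0 tape=_[z]yx   (p0,z)→(p1,y,right)
state=p1 head=1 tape=_y[y]x   (p1,y)→(p1,z,left)
state=p1 head=0 tape=_[y]zx   (p1,y)→(p1,z,left)
state=p1 head=-1 tape=[_]zzx   (p1,_)→(p0,_,right)
state=p0 head=0 tape=_[z]zx   (p0,z)→(p1,y,right)
state=p1 head=1 tape=_y[z]x   (p1,z)→(p0,y,left)
state=p0 head=0 tape=_[y]yx
After 8 steps: state p0, head at 0, tape yyx.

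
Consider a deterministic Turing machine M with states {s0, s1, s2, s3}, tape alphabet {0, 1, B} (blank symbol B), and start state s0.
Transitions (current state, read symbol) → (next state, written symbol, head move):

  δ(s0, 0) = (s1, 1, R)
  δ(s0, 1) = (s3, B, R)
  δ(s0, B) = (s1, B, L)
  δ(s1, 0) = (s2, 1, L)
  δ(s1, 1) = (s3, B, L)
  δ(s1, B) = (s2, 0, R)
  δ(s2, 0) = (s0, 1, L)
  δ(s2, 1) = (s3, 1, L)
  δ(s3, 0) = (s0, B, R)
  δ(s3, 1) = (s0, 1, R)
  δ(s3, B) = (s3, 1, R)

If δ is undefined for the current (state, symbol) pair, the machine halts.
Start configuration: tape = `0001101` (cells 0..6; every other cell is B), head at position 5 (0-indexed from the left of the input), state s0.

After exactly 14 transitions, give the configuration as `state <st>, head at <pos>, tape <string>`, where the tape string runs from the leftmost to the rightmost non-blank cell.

s0 | 00011[0]1   read 0 → write 1, move R, go to s1
s1 | 000111[1]   read 1 → write B, move L, go to s3
s3 | 00011[1]B   read 1 → write 1, move R, go to s0
s0 | 000111[B]   read B → write B, move L, go to s1
s1 | 00011[1]B   read 1 → write B, move L, go to s3
s3 | 0001[1]BB   read 1 → write 1, move R, go to s0
s0 | 00011[B]B   read B → write B, move L, go to s1
s1 | 0001[1]BB   read 1 → write B, move L, go to s3
s3 | 000[1]BBB   read 1 → write 1, move R, go to s0
s0 | 0001[B]BB   read B → write B, move L, go to s1
s1 | 000[1]BBB   read 1 → write B, move L, go to s3
s3 | 00[0]BBBB   read 0 → write B, move R, go to s0
s0 | 00B[B]BBB   read B → write B, move L, go to s1
s1 | 00[B]BBBB   read B → write 0, move R, go to s2
s2 | 000[B]BBB
After 14 steps: state s2, head at 3, tape 000.

state s2, head at 3, tape 000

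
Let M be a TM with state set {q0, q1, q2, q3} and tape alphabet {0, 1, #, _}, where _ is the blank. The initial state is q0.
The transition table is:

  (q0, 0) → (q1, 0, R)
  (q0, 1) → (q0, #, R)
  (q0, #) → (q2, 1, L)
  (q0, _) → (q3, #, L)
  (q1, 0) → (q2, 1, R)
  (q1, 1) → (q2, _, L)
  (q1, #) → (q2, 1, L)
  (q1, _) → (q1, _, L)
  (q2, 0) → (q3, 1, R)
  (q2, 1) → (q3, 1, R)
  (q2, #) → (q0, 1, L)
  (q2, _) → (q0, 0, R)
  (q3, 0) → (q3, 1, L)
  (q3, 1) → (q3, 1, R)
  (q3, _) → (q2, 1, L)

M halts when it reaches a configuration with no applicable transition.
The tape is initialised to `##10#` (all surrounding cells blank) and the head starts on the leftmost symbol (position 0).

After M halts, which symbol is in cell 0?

1

q0 | _[#]#10#   read # → write 1, move L, go to q2
q2 | [_]1#10#   read _ → write 0, move R, go to q0
q0 | 0[1]#10#   read 1 → write #, move R, go to q0
q0 | 0#[#]10#   read # → write 1, move L, go to q2
q2 | 0[#]110#   read # → write 1, move L, go to q0
q0 | [0]1110#   read 0 → write 0, move R, go to q1
q1 | 0[1]110#   read 1 → write _, move L, go to q2
q2 | [0]_110#   read 0 → write 1, move R, go to q3
q3 | 1[_]110#   read _ → write 1, move L, go to q2
q2 | [1]1110#   read 1 → write 1, move R, go to q3
q3 | 1[1]110#   read 1 → write 1, move R, go to q3
q3 | 11[1]10#   read 1 → write 1, move R, go to q3
q3 | 111[1]0#   read 1 → write 1, move R, go to q3
q3 | 1111[0]#   read 0 → write 1, move L, go to q3
q3 | 111[1]1#   read 1 → write 1, move R, go to q3
q3 | 1111[1]#   read 1 → write 1, move R, go to q3
q3 | 11111[#]
Cell 0 holds 1 when M halts.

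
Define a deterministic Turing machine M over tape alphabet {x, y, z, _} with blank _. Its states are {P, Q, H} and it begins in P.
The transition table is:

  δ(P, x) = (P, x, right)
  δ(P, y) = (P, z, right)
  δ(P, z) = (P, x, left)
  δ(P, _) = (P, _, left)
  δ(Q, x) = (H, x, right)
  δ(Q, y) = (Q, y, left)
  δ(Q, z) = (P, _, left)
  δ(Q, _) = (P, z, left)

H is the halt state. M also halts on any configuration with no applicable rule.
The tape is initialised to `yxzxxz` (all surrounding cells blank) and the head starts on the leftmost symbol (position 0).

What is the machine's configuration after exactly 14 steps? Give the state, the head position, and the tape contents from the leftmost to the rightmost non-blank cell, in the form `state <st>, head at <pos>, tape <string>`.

state P, head at 6, tape zxxxxx

state=P head=0 tape=[y]xzxxz_   (P,y)→(P,z,right)
state=P head=1 tape=z[x]zxxz_   (P,x)→(P,x,right)
state=P head=2 tape=zx[z]xxz_   (P,z)→(P,x,left)
state=P head=1 tape=z[x]xxxz_   (P,x)→(P,x,right)
state=P head=2 tape=zx[x]xxz_   (P,x)→(P,x,right)
state=P head=3 tape=zxx[x]xz_   (P,x)→(P,x,right)
state=P head=4 tape=zxxx[x]z_   (P,x)→(P,x,right)
state=P head=5 tape=zxxxx[z]_   (P,z)→(P,x,left)
state=P head=4 tape=zxxx[x]x_   (P,x)→(P,x,right)
state=P head=5 tape=zxxxx[x]_   (P,x)→(P,x,right)
state=P head=6 tape=zxxxxx[_]   (P,_)→(P,_,left)
state=P head=5 tape=zxxxx[x]_   (P,x)→(P,x,right)
state=P head=6 tape=zxxxxx[_]   (P,_)→(P,_,left)
state=P head=5 tape=zxxxx[x]_   (P,x)→(P,x,right)
state=P head=6 tape=zxxxxx[_]
After 14 steps: state P, head at 6, tape zxxxxx.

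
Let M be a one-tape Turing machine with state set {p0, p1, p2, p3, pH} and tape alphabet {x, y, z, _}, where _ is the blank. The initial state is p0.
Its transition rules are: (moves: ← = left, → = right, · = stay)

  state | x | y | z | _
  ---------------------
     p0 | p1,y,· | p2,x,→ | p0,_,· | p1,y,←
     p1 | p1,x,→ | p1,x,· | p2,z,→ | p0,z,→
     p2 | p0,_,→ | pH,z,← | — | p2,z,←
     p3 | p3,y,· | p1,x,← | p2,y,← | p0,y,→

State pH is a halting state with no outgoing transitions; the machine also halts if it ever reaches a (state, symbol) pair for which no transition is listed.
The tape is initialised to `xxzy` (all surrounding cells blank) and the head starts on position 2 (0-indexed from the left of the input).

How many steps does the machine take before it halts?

state=p0 head=2 tape=xx[z]y__   (p0,z)→(p0,_,·)
state=p0 head=2 tape=xx[_]y__   (p0,_)→(p1,y,←)
state=p1 head=1 tape=x[x]yy__   (p1,x)→(p1,x,→)
state=p1 head=2 tape=xx[y]y__   (p1,y)→(p1,x,·)
state=p1 head=2 tape=xx[x]y__   (p1,x)→(p1,x,→)
state=p1 head=3 tape=xxx[y]__   (p1,y)→(p1,x,·)
state=p1 head=3 tape=xxx[x]__   (p1,x)→(p1,x,→)
state=p1 head=4 tape=xxxx[_]_   (p1,_)→(p0,z,→)
state=p0 head=5 tape=xxxxz[_]   (p0,_)→(p1,y,←)
state=p1 head=4 tape=xxxx[z]y   (p1,z)→(p2,z,→)
state=p2 head=5 tape=xxxxz[y]   (p2,y)→(pH,z,←)
state=pH head=4 tape=xxxx[z]z
M halts after 11 transitions.

11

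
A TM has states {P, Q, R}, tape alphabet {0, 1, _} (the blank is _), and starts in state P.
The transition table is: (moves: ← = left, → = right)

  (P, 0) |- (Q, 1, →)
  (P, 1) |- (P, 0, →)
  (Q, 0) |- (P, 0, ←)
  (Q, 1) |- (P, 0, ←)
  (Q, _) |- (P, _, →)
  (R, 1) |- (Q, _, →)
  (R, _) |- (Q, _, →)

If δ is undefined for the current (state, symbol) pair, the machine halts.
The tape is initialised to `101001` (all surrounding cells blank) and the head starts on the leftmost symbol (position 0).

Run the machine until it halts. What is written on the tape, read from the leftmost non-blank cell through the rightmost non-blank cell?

P | [1]01001__   read 1 → write 0, move →, go to P
P | 0[0]1001__   read 0 → write 1, move →, go to Q
Q | 01[1]001__   read 1 → write 0, move ←, go to P
P | 0[1]0001__   read 1 → write 0, move →, go to P
P | 00[0]001__   read 0 → write 1, move →, go to Q
Q | 001[0]01__   read 0 → write 0, move ←, go to P
P | 00[1]001__   read 1 → write 0, move →, go to P
P | 000[0]01__   read 0 → write 1, move →, go to Q
Q | 0001[0]1__   read 0 → write 0, move ←, go to P
P | 000[1]01__   read 1 → write 0, move →, go to P
P | 0000[0]1__   read 0 → write 1, move →, go to Q
Q | 00001[1]__   read 1 → write 0, move ←, go to P
P | 0000[1]0__   read 1 → write 0, move →, go to P
P | 00000[0]__   read 0 → write 1, move →, go to Q
Q | 000001[_]_   read _ → write _, move →, go to P
P | 000001_[_]
The non-blank tape span at halt is 000001.

000001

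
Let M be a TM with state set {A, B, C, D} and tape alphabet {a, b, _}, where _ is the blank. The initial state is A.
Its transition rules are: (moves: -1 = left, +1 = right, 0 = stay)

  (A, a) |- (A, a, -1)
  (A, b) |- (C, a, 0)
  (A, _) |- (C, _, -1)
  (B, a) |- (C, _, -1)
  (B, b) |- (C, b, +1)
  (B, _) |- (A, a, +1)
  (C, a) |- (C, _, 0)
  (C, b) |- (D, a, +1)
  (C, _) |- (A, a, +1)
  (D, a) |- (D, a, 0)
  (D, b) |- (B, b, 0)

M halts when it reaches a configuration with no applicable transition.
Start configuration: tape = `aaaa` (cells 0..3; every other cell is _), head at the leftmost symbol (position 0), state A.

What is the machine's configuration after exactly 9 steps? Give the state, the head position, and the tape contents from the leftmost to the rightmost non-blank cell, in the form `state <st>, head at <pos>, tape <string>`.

state A, head at -1, tape a_aaaa

A | __[a]aaa   read a → write a, move -1, go to A
A | _[_]aaaa   read _ → write _, move -1, go to C
C | [_]_aaaa   read _ → write a, move +1, go to A
A | a[_]aaaa   read _ → write _, move -1, go to C
C | [a]_aaaa   read a → write _, move 0, go to C
C | [_]_aaaa   read _ → write a, move +1, go to A
A | a[_]aaaa   read _ → write _, move -1, go to C
C | [a]_aaaa   read a → write _, move 0, go to C
C | [_]_aaaa   read _ → write a, move +1, go to A
A | a[_]aaaa
After 9 steps: state A, head at -1, tape a_aaaa.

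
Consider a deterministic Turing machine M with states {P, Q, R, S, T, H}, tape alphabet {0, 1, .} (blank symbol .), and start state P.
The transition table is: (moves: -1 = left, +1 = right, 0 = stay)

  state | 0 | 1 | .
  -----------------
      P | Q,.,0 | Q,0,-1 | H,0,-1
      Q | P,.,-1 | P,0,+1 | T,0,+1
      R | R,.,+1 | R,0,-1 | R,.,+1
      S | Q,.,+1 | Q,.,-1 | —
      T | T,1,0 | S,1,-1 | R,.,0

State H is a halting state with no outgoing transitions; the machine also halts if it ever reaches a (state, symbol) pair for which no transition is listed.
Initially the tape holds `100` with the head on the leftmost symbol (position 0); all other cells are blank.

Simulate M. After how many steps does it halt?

P | .[1]00.   read 1 → write 0, move -1, go to Q
Q | [.]000.   read . → write 0, move +1, go to T
T | 0[0]00.   read 0 → write 1, move 0, go to T
T | 0[1]00.   read 1 → write 1, move -1, go to S
S | [0]100.   read 0 → write ., move +1, go to Q
Q | .[1]00.   read 1 → write 0, move +1, go to P
P | .0[0]0.   read 0 → write ., move 0, go to Q
Q | .0[.]0.   read . → write 0, move +1, go to T
T | .00[0].   read 0 → write 1, move 0, go to T
T | .00[1].   read 1 → write 1, move -1, go to S
S | .0[0]1.   read 0 → write ., move +1, go to Q
Q | .0.[1].   read 1 → write 0, move +1, go to P
P | .0.0[.]   read . → write 0, move -1, go to H
H | .0.[0]0
M halts after 13 transitions.

13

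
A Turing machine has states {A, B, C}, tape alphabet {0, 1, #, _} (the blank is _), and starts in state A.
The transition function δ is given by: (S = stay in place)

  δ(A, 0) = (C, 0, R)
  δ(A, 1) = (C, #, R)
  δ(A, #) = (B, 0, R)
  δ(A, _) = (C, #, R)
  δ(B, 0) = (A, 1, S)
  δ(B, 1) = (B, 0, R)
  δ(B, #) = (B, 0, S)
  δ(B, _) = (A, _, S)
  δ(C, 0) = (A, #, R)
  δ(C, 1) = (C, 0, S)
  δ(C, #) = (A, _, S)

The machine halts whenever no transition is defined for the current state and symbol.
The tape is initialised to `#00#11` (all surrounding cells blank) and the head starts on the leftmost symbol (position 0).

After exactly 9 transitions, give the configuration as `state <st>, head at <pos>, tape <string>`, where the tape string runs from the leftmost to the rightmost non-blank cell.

state C, head at 7, tape 0##000#

A | [#]00#11__   read # → write 0, move R, go to B
B | 0[0]0#11__   read 0 → write 1, move S, go to A
A | 0[1]0#11__   read 1 → write #, move R, go to C
C | 0#[0]#11__   read 0 → write #, move R, go to A
A | 0##[#]11__   read # → write 0, move R, go to B
B | 0##0[1]1__   read 1 → write 0, move R, go to B
B | 0##00[1]__   read 1 → write 0, move R, go to B
B | 0##000[_]_   read _ → write _, move S, go to A
A | 0##000[_]_   read _ → write #, move R, go to C
C | 0##000#[_]
After 9 steps: state C, head at 7, tape 0##000#.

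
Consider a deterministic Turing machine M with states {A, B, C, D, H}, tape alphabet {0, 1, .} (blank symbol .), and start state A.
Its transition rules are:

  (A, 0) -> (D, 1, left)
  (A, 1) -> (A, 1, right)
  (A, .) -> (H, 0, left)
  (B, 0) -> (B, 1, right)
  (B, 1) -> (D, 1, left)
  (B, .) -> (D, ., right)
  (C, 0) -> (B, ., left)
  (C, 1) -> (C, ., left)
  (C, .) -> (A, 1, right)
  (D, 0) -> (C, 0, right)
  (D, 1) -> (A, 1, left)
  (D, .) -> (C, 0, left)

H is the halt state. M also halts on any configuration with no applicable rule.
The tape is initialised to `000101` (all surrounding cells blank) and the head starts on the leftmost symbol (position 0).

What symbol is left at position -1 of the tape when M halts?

state=A head=0 tape=....[0]00101   (A,0)→(D,1,left)
state=D head=-1 tape=...[.]100101   (D,.)→(C,0,left)
state=C head=-2 tape=..[.]0100101   (C,.)→(A,1,right)
state=A head=-1 tape=..1[0]100101   (A,0)→(D,1,left)
state=D head=-2 tape=..[1]1100101   (D,1)→(A,1,left)
state=A head=-3 tape=.[.]11100101   (A,.)→(H,0,left)
state=H head=-4 tape=[.]011100101
Cell -1 holds 1 when M halts.

1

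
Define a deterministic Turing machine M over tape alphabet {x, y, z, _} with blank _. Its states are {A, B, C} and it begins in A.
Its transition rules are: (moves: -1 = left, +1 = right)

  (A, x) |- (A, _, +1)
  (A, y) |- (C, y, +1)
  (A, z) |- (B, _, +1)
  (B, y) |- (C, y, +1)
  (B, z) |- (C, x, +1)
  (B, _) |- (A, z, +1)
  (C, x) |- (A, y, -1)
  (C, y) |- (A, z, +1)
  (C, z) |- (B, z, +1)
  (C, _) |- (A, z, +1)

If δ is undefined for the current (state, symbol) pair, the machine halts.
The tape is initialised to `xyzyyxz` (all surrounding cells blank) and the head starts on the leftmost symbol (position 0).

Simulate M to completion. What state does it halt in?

A

A | [x]yzyyxz__   read x → write _, move +1, go to A
A | _[y]zyyxz__   read y → write y, move +1, go to C
C | _y[z]yyxz__   read z → write z, move +1, go to B
B | _yz[y]yxz__   read y → write y, move +1, go to C
C | _yzy[y]xz__   read y → write z, move +1, go to A
A | _yzyz[x]z__   read x → write _, move +1, go to A
A | _yzyz_[z]__   read z → write _, move +1, go to B
B | _yzyz__[_]_   read _ → write z, move +1, go to A
A | _yzyz__z[_]
No transition is defined for (A, _); M halts in state A.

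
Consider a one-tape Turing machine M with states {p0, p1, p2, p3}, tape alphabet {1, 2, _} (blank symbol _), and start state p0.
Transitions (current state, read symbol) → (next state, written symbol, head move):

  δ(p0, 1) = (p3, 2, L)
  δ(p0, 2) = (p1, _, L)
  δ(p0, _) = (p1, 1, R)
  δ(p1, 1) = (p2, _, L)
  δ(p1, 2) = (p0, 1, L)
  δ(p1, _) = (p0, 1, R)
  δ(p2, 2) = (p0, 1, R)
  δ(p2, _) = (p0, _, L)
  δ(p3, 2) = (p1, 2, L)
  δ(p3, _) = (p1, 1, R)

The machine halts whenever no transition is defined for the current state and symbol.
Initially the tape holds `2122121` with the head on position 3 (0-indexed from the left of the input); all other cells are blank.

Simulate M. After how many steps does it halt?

14

state=p0 head=3 tape=___212[2]121   (p0,2)→(p1,_,L)
state=p1 head=2 tape=___21[2]_121   (p1,2)→(p0,1,L)
state=p0 head=1 tape=___2[1]1_121   (p0,1)→(p3,2,L)
state=p3 head=0 tape=___[2]21_121   (p3,2)→(p1,2,L)
state=p1 head=-1 tape=__[_]221_121   (p1,_)→(p0,1,R)
state=p0 head=0 tape=__1[2]21_121   (p0,2)→(p1,_,L)
state=p1 head=-1 tape=__[1]_21_121   (p1,1)→(p2,_,L)
state=p2 head=-2 tape=_[_]__21_121   (p2,_)→(p0,_,L)
state=p0 head=-3 tape=[_]___21_121   (p0,_)→(p1,1,R)
state=p1 head=-2 tape=1[_]__21_121   (p1,_)→(p0,1,R)
state=p0 head=-1 tape=11[_]_21_121   (p0,_)→(p1,1,R)
state=p1 head=0 tape=111[_]21_121   (p1,_)→(p0,1,R)
state=p0 head=1 tape=1111[2]1_121   (p0,2)→(p1,_,L)
state=p1 head=0 tape=111[1]_1_121   (p1,1)→(p2,_,L)
state=p2 head=-1 tape=11[1]__1_121
M halts after 14 transitions.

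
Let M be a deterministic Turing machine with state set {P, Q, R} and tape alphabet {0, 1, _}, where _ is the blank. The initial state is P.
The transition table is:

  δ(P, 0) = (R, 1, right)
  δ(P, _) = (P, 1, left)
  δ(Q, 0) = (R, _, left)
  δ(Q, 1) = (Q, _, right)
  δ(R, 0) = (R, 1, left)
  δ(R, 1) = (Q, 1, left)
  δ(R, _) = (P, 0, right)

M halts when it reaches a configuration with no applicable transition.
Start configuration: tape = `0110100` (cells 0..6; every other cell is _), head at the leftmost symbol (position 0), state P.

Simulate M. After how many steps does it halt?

state=P head=0 tape=[0]110100_   (P,0)→(R,1,right)
state=R head=1 tape=1[1]10100_   (R,1)→(Q,1,left)
state=Q head=0 tape=[1]110100_   (Q,1)→(Q,_,right)
state=Q head=1 tape=_[1]10100_   (Q,1)→(Q,_,right)
state=Q head=2 tape=__[1]0100_   (Q,1)→(Q,_,right)
state=Q head=3 tape=___[0]100_   (Q,0)→(R,_,left)
state=R head=2 tape=__[_]_100_   (R,_)→(P,0,right)
state=P head=3 tape=__0[_]100_   (P,_)→(P,1,left)
state=P head=2 tape=__[0]1100_   (P,0)→(R,1,right)
state=R head=3 tape=__1[1]100_   (R,1)→(Q,1,left)
state=Q head=2 tape=__[1]1100_   (Q,1)→(Q,_,right)
state=Q head=3 tape=___[1]100_   (Q,1)→(Q,_,right)
state=Q head=4 tape=____[1]00_   (Q,1)→(Q,_,right)
state=Q head=5 tape=_____[0]0_   (Q,0)→(R,_,left)
state=R head=4 tape=____[_]_0_   (R,_)→(P,0,right)
state=P head=5 tape=____0[_]0_   (P,_)→(P,1,left)
state=P head=4 tape=____[0]10_   (P,0)→(R,1,right)
state=R head=5 tape=____1[1]0_   (R,1)→(Q,1,left)
state=Q head=4 tape=____[1]10_   (Q,1)→(Q,_,right)
state=Q head=5 tape=_____[1]0_   (Q,1)→(Q,_,right)
state=Q head=6 tape=______[0]_   (Q,0)→(R,_,left)
state=R head=5 tape=_____[_]__   (R,_)→(P,0,right)
state=P head=6 tape=_____0[_]_   (P,_)→(P,1,left)
state=P head=5 tape=_____[0]1_   (P,0)→(R,1,right)
state=R head=6 tape=_____1[1]_   (R,1)→(Q,1,left)
state=Q head=5 tape=_____[1]1_   (Q,1)→(Q,_,right)
state=Q head=6 tape=______[1]_   (Q,1)→(Q,_,right)
state=Q head=7 tape=_______[_]
M halts after 27 transitions.

27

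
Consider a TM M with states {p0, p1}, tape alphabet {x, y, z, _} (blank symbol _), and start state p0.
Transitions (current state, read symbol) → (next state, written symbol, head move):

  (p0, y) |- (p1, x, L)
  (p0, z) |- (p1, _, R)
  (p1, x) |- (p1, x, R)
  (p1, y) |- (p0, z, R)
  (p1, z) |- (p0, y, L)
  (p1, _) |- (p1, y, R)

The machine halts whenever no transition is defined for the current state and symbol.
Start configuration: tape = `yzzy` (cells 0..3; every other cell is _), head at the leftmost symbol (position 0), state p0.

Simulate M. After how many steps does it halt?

p0 | _[y]zzy   read y → write x, move L, go to p1
p1 | [_]xzzy   read _ → write y, move R, go to p1
p1 | y[x]zzy   read x → write x, move R, go to p1
p1 | yx[z]zy   read z → write y, move L, go to p0
p0 | y[x]yzy
M halts after 4 transitions.

4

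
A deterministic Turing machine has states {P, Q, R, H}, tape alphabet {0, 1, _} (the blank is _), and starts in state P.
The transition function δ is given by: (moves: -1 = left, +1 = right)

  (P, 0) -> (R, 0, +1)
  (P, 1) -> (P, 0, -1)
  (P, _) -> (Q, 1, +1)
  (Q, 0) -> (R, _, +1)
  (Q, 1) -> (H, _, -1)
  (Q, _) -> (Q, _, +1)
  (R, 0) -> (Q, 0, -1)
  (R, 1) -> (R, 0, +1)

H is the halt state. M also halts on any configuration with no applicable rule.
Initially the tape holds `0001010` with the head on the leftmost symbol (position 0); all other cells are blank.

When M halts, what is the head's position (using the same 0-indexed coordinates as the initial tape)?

7

state=P head=0 tape=[0]001010_   (P,0)→(R,0,+1)
state=R head=1 tape=0[0]01010_   (R,0)→(Q,0,-1)
state=Q head=0 tape=[0]001010_   (Q,0)→(R,_,+1)
state=R head=1 tape=_[0]01010_   (R,0)→(Q,0,-1)
state=Q head=0 tape=[_]001010_   (Q,_)→(Q,_,+1)
state=Q head=1 tape=_[0]01010_   (Q,0)→(R,_,+1)
state=R head=2 tape=__[0]1010_   (R,0)→(Q,0,-1)
state=Q head=1 tape=_[_]01010_   (Q,_)→(Q,_,+1)
state=Q head=2 tape=__[0]1010_   (Q,0)→(R,_,+1)
state=R head=3 tape=___[1]010_   (R,1)→(R,0,+1)
state=R head=4 tape=___0[0]10_   (R,0)→(Q,0,-1)
state=Q head=3 tape=___[0]010_   (Q,0)→(R,_,+1)
state=R head=4 tape=____[0]10_   (R,0)→(Q,0,-1)
state=Q head=3 tape=___[_]010_   (Q,_)→(Q,_,+1)
state=Q head=4 tape=____[0]10_   (Q,0)→(R,_,+1)
state=R head=5 tape=_____[1]0_   (R,1)→(R,0,+1)
state=R head=6 tape=_____0[0]_   (R,0)→(Q,0,-1)
state=Q head=5 tape=_____[0]0_   (Q,0)→(R,_,+1)
state=R head=6 tape=______[0]_   (R,0)→(Q,0,-1)
state=Q head=5 tape=_____[_]0_   (Q,_)→(Q,_,+1)
state=Q head=6 tape=______[0]_   (Q,0)→(R,_,+1)
state=R head=7 tape=_______[_]
At halt the head is at cell 7.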